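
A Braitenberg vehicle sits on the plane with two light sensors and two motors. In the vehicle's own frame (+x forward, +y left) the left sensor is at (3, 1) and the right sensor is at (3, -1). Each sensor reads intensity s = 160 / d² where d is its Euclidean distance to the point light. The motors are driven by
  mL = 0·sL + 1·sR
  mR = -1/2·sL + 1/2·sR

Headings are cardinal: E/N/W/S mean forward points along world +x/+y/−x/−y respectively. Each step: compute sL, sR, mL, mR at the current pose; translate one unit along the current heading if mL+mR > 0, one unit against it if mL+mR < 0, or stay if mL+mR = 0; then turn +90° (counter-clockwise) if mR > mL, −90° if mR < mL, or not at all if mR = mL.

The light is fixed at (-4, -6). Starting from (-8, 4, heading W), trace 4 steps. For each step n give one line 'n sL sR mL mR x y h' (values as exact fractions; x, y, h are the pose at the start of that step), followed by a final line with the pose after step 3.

n=0: pose=(-8,4,W); sL=16/13, sR=16/17; mL=16/17, mR=-32/221; mL+mR=176/221 → advance +1; mR−mL=-240/221 → turn -1·90°
n=1: pose=(-9,4,N); sL=32/41, sR=32/37; mL=32/37, mR=64/1517; mL+mR=1376/1517 → advance +1; mR−mL=-1248/1517 → turn -1·90°
n=2: pose=(-9,5,E); sL=40/37, sR=20/13; mL=20/13, mR=110/481; mL+mR=850/481 → advance +1; mR−mL=-630/481 → turn -1·90°
n=3: pose=(-8,5,S); sL=160/73, sR=160/89; mL=160/89, mR=-1280/6497; mL+mR=10400/6497 → advance +1; mR−mL=-12960/6497 → turn -1·90°

0 16/13 16/17 16/17 -32/221 -8 4 W
1 32/41 32/37 32/37 64/1517 -9 4 N
2 40/37 20/13 20/13 110/481 -9 5 E
3 160/73 160/89 160/89 -1280/6497 -8 5 S
final -8 4 W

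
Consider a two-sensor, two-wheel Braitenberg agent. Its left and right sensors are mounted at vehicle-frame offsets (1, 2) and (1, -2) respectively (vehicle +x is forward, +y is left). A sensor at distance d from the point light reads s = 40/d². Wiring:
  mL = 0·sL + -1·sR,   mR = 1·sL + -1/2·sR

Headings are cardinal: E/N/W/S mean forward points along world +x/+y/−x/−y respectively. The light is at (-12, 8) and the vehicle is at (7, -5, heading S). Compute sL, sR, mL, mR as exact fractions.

40/637 8/97 -8/97 1332/61789

left sensor world pos  = (9, -6); dL² = 637
right sensor world pos = (5, -6); dR² = 485
sL = 40/637 = 40/637
sR = 40/485 = 8/97
mL = 0·sL + -1·sR = -8/97
mR = 1·sL + -1/2·sR = 1332/61789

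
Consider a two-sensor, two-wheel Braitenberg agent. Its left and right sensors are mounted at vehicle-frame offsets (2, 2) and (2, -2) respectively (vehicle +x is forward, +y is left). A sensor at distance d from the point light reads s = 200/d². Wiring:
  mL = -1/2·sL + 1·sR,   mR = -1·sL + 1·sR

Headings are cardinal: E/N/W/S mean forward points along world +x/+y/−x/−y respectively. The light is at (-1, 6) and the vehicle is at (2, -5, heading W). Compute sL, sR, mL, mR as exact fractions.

left sensor world pos  = (0, -7); dL² = 170
right sensor world pos = (0, -3); dR² = 82
sL = 200/170 = 20/17
sR = 200/82 = 100/41
mL = -1/2·sL + 1·sR = 1290/697
mR = -1·sL + 1·sR = 880/697

20/17 100/41 1290/697 880/697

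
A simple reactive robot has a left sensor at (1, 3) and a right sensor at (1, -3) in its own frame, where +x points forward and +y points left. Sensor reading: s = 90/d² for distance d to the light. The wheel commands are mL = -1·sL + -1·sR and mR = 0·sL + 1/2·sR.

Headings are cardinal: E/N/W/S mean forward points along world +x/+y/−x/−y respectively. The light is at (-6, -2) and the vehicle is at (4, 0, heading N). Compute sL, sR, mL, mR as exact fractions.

45/29 45/89 -5310/2581 45/178

left sensor world pos  = (1, 1); dL² = 58
right sensor world pos = (7, 1); dR² = 178
sL = 90/58 = 45/29
sR = 90/178 = 45/89
mL = -1·sL + -1·sR = -5310/2581
mR = 0·sL + 1/2·sR = 45/178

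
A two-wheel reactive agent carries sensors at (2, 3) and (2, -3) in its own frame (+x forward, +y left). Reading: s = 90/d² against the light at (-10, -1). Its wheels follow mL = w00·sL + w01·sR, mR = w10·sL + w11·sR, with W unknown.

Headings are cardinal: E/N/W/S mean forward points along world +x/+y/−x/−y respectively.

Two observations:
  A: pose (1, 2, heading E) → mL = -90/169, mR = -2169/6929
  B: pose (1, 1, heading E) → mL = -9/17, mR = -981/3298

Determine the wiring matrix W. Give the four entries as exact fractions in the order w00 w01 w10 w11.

obs A: pose=(1,2,E) → sL=18/41, sR=90/169, mL=-90/169, mR=-2169/6929
obs B: pose=(1,1,E) → sL=45/97, sR=9/17, mL=-9/17, mR=-981/3298
sensor matrix S = [[18/41, 90/169], [45/97, 9/17]]; det S = -167184/11425921
solve [mL_A; mL_B] = S·[w00; w01] and [mR_A; mR_B] = S·[w10; w11]:
  w00 = 0, w01 = -1, w10 = 1/2, w11 = -1

0 -1 1/2 -1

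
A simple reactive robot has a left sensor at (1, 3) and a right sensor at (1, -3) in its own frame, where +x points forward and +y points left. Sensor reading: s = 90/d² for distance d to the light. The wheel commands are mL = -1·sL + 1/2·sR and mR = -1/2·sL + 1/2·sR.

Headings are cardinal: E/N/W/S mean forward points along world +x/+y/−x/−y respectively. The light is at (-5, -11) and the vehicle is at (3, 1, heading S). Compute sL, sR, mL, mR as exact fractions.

left sensor world pos  = (6, 0); dL² = 242
right sensor world pos = (0, 0); dR² = 146
sL = 90/242 = 45/121
sR = 90/146 = 45/73
mL = -1·sL + 1/2·sR = -1125/17666
mR = -1/2·sL + 1/2·sR = 1080/8833

45/121 45/73 -1125/17666 1080/8833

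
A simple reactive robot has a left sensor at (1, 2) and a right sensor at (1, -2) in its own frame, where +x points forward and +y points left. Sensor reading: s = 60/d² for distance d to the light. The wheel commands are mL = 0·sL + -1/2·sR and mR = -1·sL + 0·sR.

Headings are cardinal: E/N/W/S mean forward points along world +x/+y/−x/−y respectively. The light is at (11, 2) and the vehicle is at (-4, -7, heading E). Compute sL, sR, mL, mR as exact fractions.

left sensor world pos  = (-3, -5); dL² = 245
right sensor world pos = (-3, -9); dR² = 317
sL = 60/245 = 12/49
sR = 60/317 = 60/317
mL = 0·sL + -1/2·sR = -30/317
mR = -1·sL + 0·sR = -12/49

12/49 60/317 -30/317 -12/49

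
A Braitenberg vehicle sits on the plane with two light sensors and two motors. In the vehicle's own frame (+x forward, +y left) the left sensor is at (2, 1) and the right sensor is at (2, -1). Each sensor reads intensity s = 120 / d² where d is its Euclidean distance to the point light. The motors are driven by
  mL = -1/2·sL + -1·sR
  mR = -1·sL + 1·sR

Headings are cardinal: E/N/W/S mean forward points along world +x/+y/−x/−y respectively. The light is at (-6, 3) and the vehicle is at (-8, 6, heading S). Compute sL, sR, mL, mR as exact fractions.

60 12 -42 -48

left sensor world pos  = (-7, 4); dL² = 2
right sensor world pos = (-9, 4); dR² = 10
sL = 120/2 = 60
sR = 120/10 = 12
mL = -1/2·sL + -1·sR = -42
mR = -1·sL + 1·sR = -48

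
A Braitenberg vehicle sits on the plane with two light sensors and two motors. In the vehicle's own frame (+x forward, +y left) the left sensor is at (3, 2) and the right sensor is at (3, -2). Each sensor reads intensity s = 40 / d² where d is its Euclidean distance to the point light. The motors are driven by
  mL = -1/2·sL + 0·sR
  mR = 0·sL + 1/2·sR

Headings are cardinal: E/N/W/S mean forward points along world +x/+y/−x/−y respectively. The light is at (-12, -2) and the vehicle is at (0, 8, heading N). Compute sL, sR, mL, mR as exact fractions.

left sensor world pos  = (-2, 11); dL² = 269
right sensor world pos = (2, 11); dR² = 365
sL = 40/269 = 40/269
sR = 40/365 = 8/73
mL = -1/2·sL + 0·sR = -20/269
mR = 0·sL + 1/2·sR = 4/73

40/269 8/73 -20/269 4/73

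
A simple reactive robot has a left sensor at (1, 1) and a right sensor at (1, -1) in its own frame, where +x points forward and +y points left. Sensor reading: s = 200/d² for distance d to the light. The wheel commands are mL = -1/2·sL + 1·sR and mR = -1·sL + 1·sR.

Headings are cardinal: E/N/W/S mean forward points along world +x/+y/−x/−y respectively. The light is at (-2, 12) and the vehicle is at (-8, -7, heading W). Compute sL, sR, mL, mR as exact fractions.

200/449 200/373 52500/167477 15200/167477

left sensor world pos  = (-9, -8); dL² = 449
right sensor world pos = (-9, -6); dR² = 373
sL = 200/449 = 200/449
sR = 200/373 = 200/373
mL = -1/2·sL + 1·sR = 52500/167477
mR = -1·sL + 1·sR = 15200/167477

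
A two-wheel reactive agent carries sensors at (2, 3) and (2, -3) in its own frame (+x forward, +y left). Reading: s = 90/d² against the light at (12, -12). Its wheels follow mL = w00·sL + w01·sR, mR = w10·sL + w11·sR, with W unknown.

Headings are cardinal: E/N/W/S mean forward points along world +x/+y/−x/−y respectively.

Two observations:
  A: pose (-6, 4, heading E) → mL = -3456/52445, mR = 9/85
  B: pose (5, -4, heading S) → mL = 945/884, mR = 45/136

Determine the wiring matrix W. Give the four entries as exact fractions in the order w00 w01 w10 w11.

1 -1 0 1/2

obs A: pose=(-6,4,E) → sL=90/617, sR=18/85, mL=-3456/52445, mR=9/85
obs B: pose=(5,-4,S) → sL=45/26, sR=45/68, mL=945/884, mR=45/136
sensor matrix S = [[90/617, 18/85], [45/26, 45/68]]; det S = -73629/272714
solve [mL_A; mL_B] = S·[w00; w01] and [mR_A; mR_B] = S·[w10; w11]:
  w00 = 1, w01 = -1, w10 = 0, w11 = 1/2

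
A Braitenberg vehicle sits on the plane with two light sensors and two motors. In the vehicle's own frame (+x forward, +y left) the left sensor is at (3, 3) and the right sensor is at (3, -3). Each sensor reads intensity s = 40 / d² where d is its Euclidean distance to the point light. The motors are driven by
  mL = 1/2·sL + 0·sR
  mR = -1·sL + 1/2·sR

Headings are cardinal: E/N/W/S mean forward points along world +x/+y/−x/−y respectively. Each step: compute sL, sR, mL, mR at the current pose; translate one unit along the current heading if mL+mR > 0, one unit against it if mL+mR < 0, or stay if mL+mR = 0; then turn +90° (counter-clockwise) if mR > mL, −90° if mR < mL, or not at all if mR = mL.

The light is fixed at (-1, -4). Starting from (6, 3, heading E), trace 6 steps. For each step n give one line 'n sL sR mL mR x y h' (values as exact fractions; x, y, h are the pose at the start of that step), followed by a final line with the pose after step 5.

0 1/5 10/29 1/10 -4/145 6 3 E
1 40/137 40/41 20/137 1100/5617 7 3 S
2 20/101 4/13 10/101 -58/1313 7 2 E
3 40/153 8/9 20/153 28/153 8 2 S
4 5/26 10/37 5/52 -55/962 8 1 E
5 40/173 40/53 20/173 1340/9169 9 1 S
final 9 0 E

n=0: pose=(6,3,E); sL=1/5, sR=10/29; mL=1/10, mR=-4/145; mL+mR=21/290 → advance +1; mR−mL=-37/290 → turn -1·90°
n=1: pose=(7,3,S); sL=40/137, sR=40/41; mL=20/137, mR=1100/5617; mL+mR=1920/5617 → advance +1; mR−mL=280/5617 → turn +1·90°
n=2: pose=(7,2,E); sL=20/101, sR=4/13; mL=10/101, mR=-58/1313; mL+mR=72/1313 → advance +1; mR−mL=-188/1313 → turn -1·90°
n=3: pose=(8,2,S); sL=40/153, sR=8/9; mL=20/153, mR=28/153; mL+mR=16/51 → advance +1; mR−mL=8/153 → turn +1·90°
n=4: pose=(8,1,E); sL=5/26, sR=10/37; mL=5/52, mR=-55/962; mL+mR=75/1924 → advance +1; mR−mL=-295/1924 → turn -1·90°
n=5: pose=(9,1,S); sL=40/173, sR=40/53; mL=20/173, mR=1340/9169; mL+mR=2400/9169 → advance +1; mR−mL=280/9169 → turn +1·90°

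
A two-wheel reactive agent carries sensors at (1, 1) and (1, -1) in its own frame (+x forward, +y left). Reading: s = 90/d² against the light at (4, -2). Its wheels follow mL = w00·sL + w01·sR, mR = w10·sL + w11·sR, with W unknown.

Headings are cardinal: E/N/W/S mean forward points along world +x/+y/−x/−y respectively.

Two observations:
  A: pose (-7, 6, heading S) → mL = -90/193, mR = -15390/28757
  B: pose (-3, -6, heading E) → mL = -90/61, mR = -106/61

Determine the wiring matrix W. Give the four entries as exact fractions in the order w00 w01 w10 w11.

0 -1 -1/2 -1/2

obs A: pose=(-7,6,S) → sL=90/149, sR=90/193, mL=-90/193, mR=-15390/28757
obs B: pose=(-3,-6,E) → sL=2, sR=90/61, mL=-90/61, mR=-106/61
sensor matrix S = [[90/149, 90/193], [2, 90/61]]; det S = -72720/1754177
solve [mL_A; mL_B] = S·[w00; w01] and [mR_A; mR_B] = S·[w10; w11]:
  w00 = 0, w01 = -1, w10 = -1/2, w11 = -1/2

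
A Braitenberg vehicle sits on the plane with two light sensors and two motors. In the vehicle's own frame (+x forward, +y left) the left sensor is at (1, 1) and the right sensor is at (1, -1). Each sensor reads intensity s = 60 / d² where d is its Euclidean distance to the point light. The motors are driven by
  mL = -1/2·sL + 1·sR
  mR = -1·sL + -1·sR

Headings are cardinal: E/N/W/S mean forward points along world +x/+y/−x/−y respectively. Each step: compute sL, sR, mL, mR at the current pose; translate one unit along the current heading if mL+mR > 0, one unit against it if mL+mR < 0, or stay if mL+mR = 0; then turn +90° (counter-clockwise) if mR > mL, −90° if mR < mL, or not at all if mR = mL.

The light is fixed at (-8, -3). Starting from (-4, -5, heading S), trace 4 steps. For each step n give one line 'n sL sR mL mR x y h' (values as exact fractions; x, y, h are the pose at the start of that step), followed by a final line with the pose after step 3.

n=0: pose=(-4,-5,S); sL=30/17, sR=10/3; mL=125/51, mR=-260/51; mL+mR=-45/17 → advance -1; mR−mL=-385/51 → turn -1·90°
n=1: pose=(-4,-4,W); sL=60/13, sR=20/3; mL=170/39, mR=-440/39; mL+mR=-90/13 → advance -1; mR−mL=-610/39 → turn -1·90°
n=2: pose=(-3,-4,N); sL=15/4, sR=5/3; mL=-5/24, mR=-65/12; mL+mR=-45/8 → advance -1; mR−mL=-125/24 → turn -1·90°
n=3: pose=(-3,-5,E); sL=60/37, sR=4/3; mL=58/111, mR=-328/111; mL+mR=-90/37 → advance -1; mR−mL=-386/111 → turn -1·90°

0 30/17 10/3 125/51 -260/51 -4 -5 S
1 60/13 20/3 170/39 -440/39 -4 -4 W
2 15/4 5/3 -5/24 -65/12 -3 -4 N
3 60/37 4/3 58/111 -328/111 -3 -5 E
final -4 -5 S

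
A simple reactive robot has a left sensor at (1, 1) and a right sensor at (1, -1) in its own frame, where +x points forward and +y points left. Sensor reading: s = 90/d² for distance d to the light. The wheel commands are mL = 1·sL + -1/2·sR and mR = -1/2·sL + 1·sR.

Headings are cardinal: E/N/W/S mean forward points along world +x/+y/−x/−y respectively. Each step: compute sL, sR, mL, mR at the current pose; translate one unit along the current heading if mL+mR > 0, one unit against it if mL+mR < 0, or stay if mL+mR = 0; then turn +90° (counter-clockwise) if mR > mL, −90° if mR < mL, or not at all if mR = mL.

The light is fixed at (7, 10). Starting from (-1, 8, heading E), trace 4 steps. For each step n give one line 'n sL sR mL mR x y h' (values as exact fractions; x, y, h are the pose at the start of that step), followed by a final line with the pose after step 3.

0 9/5 45/29 297/290 189/290 -1 8 E
1 2 90/73 101/73 17/73 0 8 S
2 9/8 45/34 63/136 207/272 0 7 W
3 18/13 90/97 1161/1261 297/1261 -1 7 S
final -1 6 W

n=0: pose=(-1,8,E); sL=9/5, sR=45/29; mL=297/290, mR=189/290; mL+mR=243/145 → advance +1; mR−mL=-54/145 → turn -1·90°
n=1: pose=(0,8,S); sL=2, sR=90/73; mL=101/73, mR=17/73; mL+mR=118/73 → advance +1; mR−mL=-84/73 → turn -1·90°
n=2: pose=(0,7,W); sL=9/8, sR=45/34; mL=63/136, mR=207/272; mL+mR=333/272 → advance +1; mR−mL=81/272 → turn +1·90°
n=3: pose=(-1,7,S); sL=18/13, sR=90/97; mL=1161/1261, mR=297/1261; mL+mR=1458/1261 → advance +1; mR−mL=-864/1261 → turn -1·90°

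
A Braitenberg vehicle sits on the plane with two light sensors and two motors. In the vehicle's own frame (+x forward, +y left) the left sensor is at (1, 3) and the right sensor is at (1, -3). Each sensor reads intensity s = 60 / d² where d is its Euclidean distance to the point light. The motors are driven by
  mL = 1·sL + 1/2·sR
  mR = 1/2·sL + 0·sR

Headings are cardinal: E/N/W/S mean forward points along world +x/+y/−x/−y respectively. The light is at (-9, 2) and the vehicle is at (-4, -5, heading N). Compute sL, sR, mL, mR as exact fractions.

3/2 3/5 9/5 3/4

left sensor world pos  = (-7, -4); dL² = 40
right sensor world pos = (-1, -4); dR² = 100
sL = 60/40 = 3/2
sR = 60/100 = 3/5
mL = 1·sL + 1/2·sR = 9/5
mR = 1/2·sL + 0·sR = 3/4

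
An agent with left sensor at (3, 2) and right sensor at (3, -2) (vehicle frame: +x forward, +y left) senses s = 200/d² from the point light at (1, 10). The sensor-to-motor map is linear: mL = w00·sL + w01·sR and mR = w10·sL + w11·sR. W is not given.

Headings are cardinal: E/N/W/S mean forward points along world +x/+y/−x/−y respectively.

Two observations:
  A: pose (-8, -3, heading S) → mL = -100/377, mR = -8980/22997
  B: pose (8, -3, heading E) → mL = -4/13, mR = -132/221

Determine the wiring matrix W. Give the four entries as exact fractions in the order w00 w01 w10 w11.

obs A: pose=(-8,-3,S) → sL=40/61, sR=200/377, mL=-100/377, mR=-8980/22997
obs B: pose=(8,-3,E) → sL=200/221, sR=8/13, mL=-4/13, mR=-132/221
sensor matrix S = [[40/61, 200/377], [200/221, 8/13]]; det S = -389120/5082337
solve [mL_A; mL_B] = S·[w00; w01] and [mR_A; mR_B] = S·[w10; w11]:
  w00 = 0, w01 = -1/2, w10 = -1, w11 = 1/2

0 -1/2 -1 1/2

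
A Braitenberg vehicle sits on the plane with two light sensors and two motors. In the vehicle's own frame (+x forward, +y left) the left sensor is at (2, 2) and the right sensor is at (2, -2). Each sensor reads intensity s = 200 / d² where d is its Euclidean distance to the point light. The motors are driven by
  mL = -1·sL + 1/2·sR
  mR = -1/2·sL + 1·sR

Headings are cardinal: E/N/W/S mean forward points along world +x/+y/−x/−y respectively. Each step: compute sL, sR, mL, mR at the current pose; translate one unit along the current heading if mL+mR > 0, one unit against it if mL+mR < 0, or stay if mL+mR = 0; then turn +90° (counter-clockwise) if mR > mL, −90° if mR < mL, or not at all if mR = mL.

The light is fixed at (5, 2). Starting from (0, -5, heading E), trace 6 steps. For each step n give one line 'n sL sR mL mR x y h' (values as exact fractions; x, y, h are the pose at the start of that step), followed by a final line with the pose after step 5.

n=0: pose=(0,-5,E); sL=100/17, sR=20/9; mL=-730/153, mR=-110/153; mL+mR=-280/51 → advance -1; mR−mL=620/153 → turn +1·90°
n=1: pose=(-1,-5,N); sL=200/89, sR=200/41; mL=700/3649, mR=13700/3649; mL+mR=14400/3649 → advance +1; mR−mL=13000/3649 → turn +1·90°
n=2: pose=(-1,-4,W); sL=25/16, sR=5/2; mL=-5/16, mR=55/32; mL+mR=45/32 → advance +1; mR−mL=65/32 → turn +1·90°
n=3: pose=(-2,-4,S); sL=200/89, sR=40/29; mL=-4020/2581, mR=660/2581; mL+mR=-3360/2581 → advance -1; mR−mL=4680/2581 → turn +1·90°
n=4: pose=(-2,-3,E); sL=100/17, sR=100/37; mL=-2850/629, mR=-150/629; mL+mR=-3000/629 → advance -1; mR−mL=2700/629 → turn +1·90°
n=5: pose=(-3,-3,N); sL=200/109, sR=40/9; mL=380/981, mR=3460/981; mL+mR=1280/327 → advance +1; mR−mL=3080/981 → turn +1·90°

0 100/17 20/9 -730/153 -110/153 0 -5 E
1 200/89 200/41 700/3649 13700/3649 -1 -5 N
2 25/16 5/2 -5/16 55/32 -1 -4 W
3 200/89 40/29 -4020/2581 660/2581 -2 -4 S
4 100/17 100/37 -2850/629 -150/629 -2 -3 E
5 200/109 40/9 380/981 3460/981 -3 -3 N
final -3 -2 W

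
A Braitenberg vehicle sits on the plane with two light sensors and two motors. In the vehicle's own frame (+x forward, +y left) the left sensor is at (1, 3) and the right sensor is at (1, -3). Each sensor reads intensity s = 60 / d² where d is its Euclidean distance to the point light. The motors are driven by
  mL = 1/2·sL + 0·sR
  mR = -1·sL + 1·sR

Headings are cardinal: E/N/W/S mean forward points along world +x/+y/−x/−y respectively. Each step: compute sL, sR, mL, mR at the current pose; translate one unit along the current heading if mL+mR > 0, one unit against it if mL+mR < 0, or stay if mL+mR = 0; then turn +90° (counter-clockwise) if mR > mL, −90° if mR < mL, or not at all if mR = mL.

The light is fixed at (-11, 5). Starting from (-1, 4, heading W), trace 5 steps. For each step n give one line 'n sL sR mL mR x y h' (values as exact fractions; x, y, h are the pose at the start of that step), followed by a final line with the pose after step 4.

0 60/97 12/17 30/97 144/1649 -1 4 W
1 5/3 5/12 5/6 -5/4 -2 4 N
2 60/101 12/25 30/101 -288/2525 -2 3 E
3 30/89 30/29 15/89 1800/2581 -1 3 S
4 60/121 60/157 30/121 -2160/18997 -1 2 E
final 0 2 S

n=0: pose=(-1,4,W); sL=60/97, sR=12/17; mL=30/97, mR=144/1649; mL+mR=654/1649 → advance +1; mR−mL=-366/1649 → turn -1·90°
n=1: pose=(-2,4,N); sL=5/3, sR=5/12; mL=5/6, mR=-5/4; mL+mR=-5/12 → advance -1; mR−mL=-25/12 → turn -1·90°
n=2: pose=(-2,3,E); sL=60/101, sR=12/25; mL=30/101, mR=-288/2525; mL+mR=462/2525 → advance +1; mR−mL=-1038/2525 → turn -1·90°
n=3: pose=(-1,3,S); sL=30/89, sR=30/29; mL=15/89, mR=1800/2581; mL+mR=2235/2581 → advance +1; mR−mL=1365/2581 → turn +1·90°
n=4: pose=(-1,2,E); sL=60/121, sR=60/157; mL=30/121, mR=-2160/18997; mL+mR=2550/18997 → advance +1; mR−mL=-6870/18997 → turn -1·90°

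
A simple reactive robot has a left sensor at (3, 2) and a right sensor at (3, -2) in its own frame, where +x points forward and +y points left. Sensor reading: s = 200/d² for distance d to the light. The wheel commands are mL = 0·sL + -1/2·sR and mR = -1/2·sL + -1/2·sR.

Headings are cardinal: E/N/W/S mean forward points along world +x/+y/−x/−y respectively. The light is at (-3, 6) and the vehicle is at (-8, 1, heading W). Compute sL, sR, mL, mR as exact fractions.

left sensor world pos  = (-11, -1); dL² = 113
right sensor world pos = (-11, 3); dR² = 73
sL = 200/113 = 200/113
sR = 200/73 = 200/73
mL = 0·sL + -1/2·sR = -100/73
mR = -1/2·sL + -1/2·sR = -18600/8249

200/113 200/73 -100/73 -18600/8249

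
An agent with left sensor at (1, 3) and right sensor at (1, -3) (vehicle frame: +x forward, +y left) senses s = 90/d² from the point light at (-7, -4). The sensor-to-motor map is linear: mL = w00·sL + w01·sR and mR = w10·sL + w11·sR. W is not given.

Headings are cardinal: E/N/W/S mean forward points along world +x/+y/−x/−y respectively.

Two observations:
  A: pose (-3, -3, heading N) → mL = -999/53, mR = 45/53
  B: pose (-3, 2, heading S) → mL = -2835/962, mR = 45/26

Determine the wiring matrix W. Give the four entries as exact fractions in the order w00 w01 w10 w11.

obs A: pose=(-3,-3,N) → sL=18, sR=90/53, mL=-999/53, mR=45/53
obs B: pose=(-3,2,S) → sL=45/37, sR=45/13, mL=-2835/962, mR=45/26
sensor matrix S = [[18, 90/53], [45/37, 45/13]]; det S = 1535760/25493
solve [mL_A; mL_B] = S·[w00; w01] and [mR_A; mR_B] = S·[w10; w11]:
  w00 = -1, w01 = -1/2, w10 = 0, w11 = 1/2

-1 -1/2 0 1/2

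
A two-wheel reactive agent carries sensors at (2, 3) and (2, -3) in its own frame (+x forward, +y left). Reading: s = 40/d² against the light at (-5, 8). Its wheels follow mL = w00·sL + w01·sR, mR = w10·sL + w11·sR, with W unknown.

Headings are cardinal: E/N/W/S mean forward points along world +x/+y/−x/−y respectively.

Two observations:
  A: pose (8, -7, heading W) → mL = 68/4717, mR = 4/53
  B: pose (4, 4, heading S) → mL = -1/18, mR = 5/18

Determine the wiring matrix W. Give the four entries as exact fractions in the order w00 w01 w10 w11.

obs A: pose=(8,-7,W) → sL=8/89, sR=8/53, mL=68/4717, mR=4/53
obs B: pose=(4,4,S) → sL=2/9, sR=5/9, mL=-1/18, mR=5/18
sensor matrix S = [[8/89, 8/53], [2/9, 5/9]]; det S = 232/14151
solve [mL_A; mL_B] = S·[w00; w01] and [mR_A; mR_B] = S·[w10; w11]:
  w00 = 1, w01 = -1/2, w10 = 0, w11 = 1/2

1 -1/2 0 1/2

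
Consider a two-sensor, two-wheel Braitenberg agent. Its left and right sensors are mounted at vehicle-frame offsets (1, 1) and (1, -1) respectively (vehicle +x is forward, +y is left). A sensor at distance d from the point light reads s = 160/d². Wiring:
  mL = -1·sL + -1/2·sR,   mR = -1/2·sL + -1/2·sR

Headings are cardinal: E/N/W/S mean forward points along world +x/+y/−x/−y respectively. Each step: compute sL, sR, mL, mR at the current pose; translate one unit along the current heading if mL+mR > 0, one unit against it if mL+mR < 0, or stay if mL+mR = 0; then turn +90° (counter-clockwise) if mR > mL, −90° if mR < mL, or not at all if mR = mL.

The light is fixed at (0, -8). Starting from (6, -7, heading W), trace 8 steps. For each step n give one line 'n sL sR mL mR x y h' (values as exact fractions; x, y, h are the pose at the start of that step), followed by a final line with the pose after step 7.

0 32/5 160/29 -1328/145 -864/145 6 -7 W
1 5/2 40/9 -85/18 -125/36 7 -7 S
2 160/73 32/13 -3248/949 -2208/949 7 -6 E
3 80/17 80/29 -3000/493 -1840/493 6 -6 N
4 32/5 160/29 -1328/145 -864/145 6 -7 W
5 5/2 40/9 -85/18 -125/36 7 -7 S
6 160/73 32/13 -3248/949 -2208/949 7 -6 E
7 80/17 80/29 -3000/493 -1840/493 6 -6 N
final 6 -7 W

n=0: pose=(6,-7,W); sL=32/5, sR=160/29; mL=-1328/145, mR=-864/145; mL+mR=-2192/145 → advance -1; mR−mL=16/5 → turn +1·90°
n=1: pose=(7,-7,S); sL=5/2, sR=40/9; mL=-85/18, mR=-125/36; mL+mR=-295/36 → advance -1; mR−mL=5/4 → turn +1·90°
n=2: pose=(7,-6,E); sL=160/73, sR=32/13; mL=-3248/949, mR=-2208/949; mL+mR=-5456/949 → advance -1; mR−mL=80/73 → turn +1·90°
n=3: pose=(6,-6,N); sL=80/17, sR=80/29; mL=-3000/493, mR=-1840/493; mL+mR=-4840/493 → advance -1; mR−mL=40/17 → turn +1·90°
n=4: pose=(6,-7,W); sL=32/5, sR=160/29; mL=-1328/145, mR=-864/145; mL+mR=-2192/145 → advance -1; mR−mL=16/5 → turn +1·90°
n=5: pose=(7,-7,S); sL=5/2, sR=40/9; mL=-85/18, mR=-125/36; mL+mR=-295/36 → advance -1; mR−mL=5/4 → turn +1·90°
n=6: pose=(7,-6,E); sL=160/73, sR=32/13; mL=-3248/949, mR=-2208/949; mL+mR=-5456/949 → advance -1; mR−mL=80/73 → turn +1·90°
n=7: pose=(6,-6,N); sL=80/17, sR=80/29; mL=-3000/493, mR=-1840/493; mL+mR=-4840/493 → advance -1; mR−mL=40/17 → turn +1·90°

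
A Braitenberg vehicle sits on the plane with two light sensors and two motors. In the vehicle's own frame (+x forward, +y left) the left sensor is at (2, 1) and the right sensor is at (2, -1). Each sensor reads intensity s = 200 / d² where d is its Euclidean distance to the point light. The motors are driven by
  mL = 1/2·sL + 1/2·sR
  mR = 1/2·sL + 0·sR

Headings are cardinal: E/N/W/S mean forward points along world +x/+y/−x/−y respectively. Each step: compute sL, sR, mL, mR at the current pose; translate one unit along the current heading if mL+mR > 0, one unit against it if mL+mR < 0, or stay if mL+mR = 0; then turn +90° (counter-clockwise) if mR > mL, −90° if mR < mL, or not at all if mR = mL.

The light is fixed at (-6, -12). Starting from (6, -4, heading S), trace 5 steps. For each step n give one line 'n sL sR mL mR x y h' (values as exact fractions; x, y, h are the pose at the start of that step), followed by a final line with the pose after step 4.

0 40/41 200/157 7240/6437 20/41 6 -4 S
1 25/17 50/41 1875/1394 25/34 6 -5 W
2 200/181 8/9 1624/1629 100/181 5 -5 N
3 4/5 100/109 468/545 2/5 5 -4 E
4 40/41 200/157 7240/6437 20/41 6 -4 S
final 6 -5 W

n=0: pose=(6,-4,S); sL=40/41, sR=200/157; mL=7240/6437, mR=20/41; mL+mR=10380/6437 → advance +1; mR−mL=-100/157 → turn -1·90°
n=1: pose=(6,-5,W); sL=25/17, sR=50/41; mL=1875/1394, mR=25/34; mL+mR=1450/697 → advance +1; mR−mL=-25/41 → turn -1·90°
n=2: pose=(5,-5,N); sL=200/181, sR=8/9; mL=1624/1629, mR=100/181; mL+mR=2524/1629 → advance +1; mR−mL=-4/9 → turn -1·90°
n=3: pose=(5,-4,E); sL=4/5, sR=100/109; mL=468/545, mR=2/5; mL+mR=686/545 → advance +1; mR−mL=-50/109 → turn -1·90°
n=4: pose=(6,-4,S); sL=40/41, sR=200/157; mL=7240/6437, mR=20/41; mL+mR=10380/6437 → advance +1; mR−mL=-100/157 → turn -1·90°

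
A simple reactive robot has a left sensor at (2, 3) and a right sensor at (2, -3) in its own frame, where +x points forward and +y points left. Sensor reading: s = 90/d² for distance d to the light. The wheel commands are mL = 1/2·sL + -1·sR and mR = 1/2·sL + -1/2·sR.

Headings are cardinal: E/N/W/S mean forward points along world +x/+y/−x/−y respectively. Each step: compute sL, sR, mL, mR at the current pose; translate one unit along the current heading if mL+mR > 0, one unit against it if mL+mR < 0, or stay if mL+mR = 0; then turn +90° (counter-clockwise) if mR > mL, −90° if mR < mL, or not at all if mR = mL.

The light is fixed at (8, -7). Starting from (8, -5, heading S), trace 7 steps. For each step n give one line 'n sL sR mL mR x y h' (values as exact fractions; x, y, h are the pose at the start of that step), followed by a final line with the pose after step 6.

0 10 10 -5 0 8 -5 S
1 9/4 45/2 -171/8 -81/8 8 -4 E
2 90/41 90/29 -2385/1189 -540/1189 7 -4 N
3 9 45/17 63/34 54/17 7 -5 W
4 90 18/5 207/5 216/5 6 -5 S
5 45/8 45/2 -315/16 -135/16 6 -6 E
6 2 10 -9 -4 5 -6 N
final 5 -7 W

n=0: pose=(8,-5,S); sL=10, sR=10; mL=-5, mR=0; mL+mR=-5 → advance -1; mR−mL=5 → turn +1·90°
n=1: pose=(8,-4,E); sL=9/4, sR=45/2; mL=-171/8, mR=-81/8; mL+mR=-63/2 → advance -1; mR−mL=45/4 → turn +1·90°
n=2: pose=(7,-4,N); sL=90/41, sR=90/29; mL=-2385/1189, mR=-540/1189; mL+mR=-2925/1189 → advance -1; mR−mL=45/29 → turn +1·90°
n=3: pose=(7,-5,W); sL=9, sR=45/17; mL=63/34, mR=54/17; mL+mR=171/34 → advance +1; mR−mL=45/34 → turn +1·90°
n=4: pose=(6,-5,S); sL=90, sR=18/5; mL=207/5, mR=216/5; mL+mR=423/5 → advance +1; mR−mL=9/5 → turn +1·90°
n=5: pose=(6,-6,E); sL=45/8, sR=45/2; mL=-315/16, mR=-135/16; mL+mR=-225/8 → advance -1; mR−mL=45/4 → turn +1·90°
n=6: pose=(5,-6,N); sL=2, sR=10; mL=-9, mR=-4; mL+mR=-13 → advance -1; mR−mL=5 → turn +1·90°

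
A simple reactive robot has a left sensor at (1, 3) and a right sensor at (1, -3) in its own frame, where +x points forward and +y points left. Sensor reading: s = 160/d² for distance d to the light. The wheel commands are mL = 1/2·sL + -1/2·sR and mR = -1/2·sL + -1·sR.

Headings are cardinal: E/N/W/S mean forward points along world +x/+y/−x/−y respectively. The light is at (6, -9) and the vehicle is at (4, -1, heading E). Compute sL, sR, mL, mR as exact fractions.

80/61 80/13 -1920/793 -5400/793

left sensor world pos  = (5, 2); dL² = 122
right sensor world pos = (5, -4); dR² = 26
sL = 160/122 = 80/61
sR = 160/26 = 80/13
mL = 1/2·sL + -1/2·sR = -1920/793
mR = -1/2·sL + -1·sR = -5400/793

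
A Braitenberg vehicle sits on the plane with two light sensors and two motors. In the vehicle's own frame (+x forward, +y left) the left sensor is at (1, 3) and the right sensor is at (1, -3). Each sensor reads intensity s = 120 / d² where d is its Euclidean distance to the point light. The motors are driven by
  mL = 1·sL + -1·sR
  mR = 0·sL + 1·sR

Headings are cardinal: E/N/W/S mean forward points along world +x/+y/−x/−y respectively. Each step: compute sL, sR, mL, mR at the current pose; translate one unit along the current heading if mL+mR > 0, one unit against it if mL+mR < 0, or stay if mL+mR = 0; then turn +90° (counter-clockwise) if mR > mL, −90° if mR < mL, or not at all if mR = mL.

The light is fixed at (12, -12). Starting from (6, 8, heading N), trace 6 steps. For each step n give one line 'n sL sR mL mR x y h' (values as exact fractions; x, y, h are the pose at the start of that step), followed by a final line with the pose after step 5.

n=0: pose=(6,8,N); sL=20/87, sR=4/15; mL=-16/435, mR=4/15; mL+mR=20/87 → advance +1; mR−mL=44/145 → turn +1·90°
n=1: pose=(6,9,W); sL=120/373, sR=24/125; mL=6048/46625, mR=24/125; mL+mR=120/373 → advance +1; mR−mL=2904/46625 → turn +1·90°
n=2: pose=(5,9,S); sL=15/52, sR=6/25; mL=63/1300, mR=6/25; mL+mR=15/52 → advance +1; mR−mL=249/1300 → turn +1·90°
n=3: pose=(5,8,E); sL=24/113, sR=24/65; mL=-1152/7345, mR=24/65; mL+mR=24/113 → advance +1; mR−mL=3864/7345 → turn +1·90°
n=4: pose=(6,8,N); sL=20/87, sR=4/15; mL=-16/435, mR=4/15; mL+mR=20/87 → advance +1; mR−mL=44/145 → turn +1·90°
n=5: pose=(6,9,W); sL=120/373, sR=24/125; mL=6048/46625, mR=24/125; mL+mR=120/373 → advance +1; mR−mL=2904/46625 → turn +1·90°

0 20/87 4/15 -16/435 4/15 6 8 N
1 120/373 24/125 6048/46625 24/125 6 9 W
2 15/52 6/25 63/1300 6/25 5 9 S
3 24/113 24/65 -1152/7345 24/65 5 8 E
4 20/87 4/15 -16/435 4/15 6 8 N
5 120/373 24/125 6048/46625 24/125 6 9 W
final 5 9 S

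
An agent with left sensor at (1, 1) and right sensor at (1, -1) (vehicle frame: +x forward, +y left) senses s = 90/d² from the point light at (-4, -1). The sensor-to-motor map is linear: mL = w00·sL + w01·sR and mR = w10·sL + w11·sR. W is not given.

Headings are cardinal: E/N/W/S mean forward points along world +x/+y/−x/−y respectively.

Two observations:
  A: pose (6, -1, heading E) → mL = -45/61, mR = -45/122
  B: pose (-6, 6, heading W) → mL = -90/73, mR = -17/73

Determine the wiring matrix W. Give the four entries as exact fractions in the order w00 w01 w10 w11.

obs A: pose=(6,-1,E) → sL=45/61, sR=45/61, mL=-45/61, mR=-45/122
obs B: pose=(-6,6,W) → sL=2, sR=90/73, mL=-90/73, mR=-17/73
sensor matrix S = [[45/61, 45/61], [2, 90/73]]; det S = -2520/4453
solve [mL_A; mL_B] = S·[w00; w01] and [mR_A; mR_B] = S·[w10; w11]:
  w00 = 0, w01 = -1, w10 = 1/2, w11 = -1

0 -1 1/2 -1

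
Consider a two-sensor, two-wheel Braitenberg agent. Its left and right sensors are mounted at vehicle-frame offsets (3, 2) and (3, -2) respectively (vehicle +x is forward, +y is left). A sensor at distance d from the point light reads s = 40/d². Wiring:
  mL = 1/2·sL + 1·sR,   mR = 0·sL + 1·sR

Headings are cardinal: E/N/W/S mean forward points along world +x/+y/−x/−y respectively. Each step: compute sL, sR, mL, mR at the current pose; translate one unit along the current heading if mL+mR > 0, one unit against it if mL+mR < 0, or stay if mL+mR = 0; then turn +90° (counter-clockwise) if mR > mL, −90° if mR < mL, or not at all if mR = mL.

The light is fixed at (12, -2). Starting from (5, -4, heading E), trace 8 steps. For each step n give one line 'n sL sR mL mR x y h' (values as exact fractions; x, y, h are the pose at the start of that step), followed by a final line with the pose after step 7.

0 5/2 5/4 5/2 5/4 5 -4 E
1 40/41 40/89 3420/3649 40/89 6 -4 S
2 20/53 20/41 1470/2173 20/41 6 -5 W
3 40/81 8/5 748/405 8/5 5 -5 N
4 5/2 5/4 5/2 5/4 5 -4 E
5 40/41 40/89 3420/3649 40/89 6 -4 S
6 20/53 20/41 1470/2173 20/41 6 -5 W
7 40/81 8/5 748/405 8/5 5 -5 N
final 5 -4 E

n=0: pose=(5,-4,E); sL=5/2, sR=5/4; mL=5/2, mR=5/4; mL+mR=15/4 → advance +1; mR−mL=-5/4 → turn -1·90°
n=1: pose=(6,-4,S); sL=40/41, sR=40/89; mL=3420/3649, mR=40/89; mL+mR=5060/3649 → advance +1; mR−mL=-20/41 → turn -1·90°
n=2: pose=(6,-5,W); sL=20/53, sR=20/41; mL=1470/2173, mR=20/41; mL+mR=2530/2173 → advance +1; mR−mL=-10/53 → turn -1·90°
n=3: pose=(5,-5,N); sL=40/81, sR=8/5; mL=748/405, mR=8/5; mL+mR=1396/405 → advance +1; mR−mL=-20/81 → turn -1·90°
n=4: pose=(5,-4,E); sL=5/2, sR=5/4; mL=5/2, mR=5/4; mL+mR=15/4 → advance +1; mR−mL=-5/4 → turn -1·90°
n=5: pose=(6,-4,S); sL=40/41, sR=40/89; mL=3420/3649, mR=40/89; mL+mR=5060/3649 → advance +1; mR−mL=-20/41 → turn -1·90°
n=6: pose=(6,-5,W); sL=20/53, sR=20/41; mL=1470/2173, mR=20/41; mL+mR=2530/2173 → advance +1; mR−mL=-10/53 → turn -1·90°
n=7: pose=(5,-5,N); sL=40/81, sR=8/5; mL=748/405, mR=8/5; mL+mR=1396/405 → advance +1; mR−mL=-20/81 → turn -1·90°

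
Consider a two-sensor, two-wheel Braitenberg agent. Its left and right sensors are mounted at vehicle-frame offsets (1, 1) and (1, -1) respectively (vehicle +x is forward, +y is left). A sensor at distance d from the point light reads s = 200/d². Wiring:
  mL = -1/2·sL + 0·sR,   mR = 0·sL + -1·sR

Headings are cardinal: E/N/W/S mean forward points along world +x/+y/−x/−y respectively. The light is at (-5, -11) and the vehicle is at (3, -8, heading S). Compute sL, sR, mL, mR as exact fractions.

left sensor world pos  = (4, -9); dL² = 85
right sensor world pos = (2, -9); dR² = 53
sL = 200/85 = 40/17
sR = 200/53 = 200/53
mL = -1/2·sL + 0·sR = -20/17
mR = 0·sL + -1·sR = -200/53

40/17 200/53 -20/17 -200/53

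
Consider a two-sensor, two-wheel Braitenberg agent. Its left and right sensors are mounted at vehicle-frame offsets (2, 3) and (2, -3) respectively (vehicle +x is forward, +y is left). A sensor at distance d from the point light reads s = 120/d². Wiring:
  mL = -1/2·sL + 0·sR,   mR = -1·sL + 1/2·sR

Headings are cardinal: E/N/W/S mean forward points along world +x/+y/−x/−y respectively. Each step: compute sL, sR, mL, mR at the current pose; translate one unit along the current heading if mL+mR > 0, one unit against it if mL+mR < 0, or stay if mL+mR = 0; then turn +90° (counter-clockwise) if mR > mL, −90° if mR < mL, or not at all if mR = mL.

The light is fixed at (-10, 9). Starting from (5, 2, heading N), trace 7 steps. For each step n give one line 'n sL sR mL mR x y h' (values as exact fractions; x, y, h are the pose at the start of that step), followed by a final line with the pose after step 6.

0 120/169 120/349 -60/169 -31740/58981 5 2 N
1 60/157 12/41 -30/157 -1518/6437 5 1 E
2 120/389 120/221 -60/389 -3180/85969 4 1 S
3 15/34 30/89 -15/68 -825/3026 4 2 E
4 120/337 120/181 -60/337 -1500/60997 3 2 S
5 20/39 20/51 -10/39 -70/221 3 3 E
6 120/289 24/29 -60/289 -12/8381 2 3 S
final 2 4 E

n=0: pose=(5,2,N); sL=120/169, sR=120/349; mL=-60/169, mR=-31740/58981; mL+mR=-52680/58981 → advance -1; mR−mL=-10800/58981 → turn -1·90°
n=1: pose=(5,1,E); sL=60/157, sR=12/41; mL=-30/157, mR=-1518/6437; mL+mR=-2748/6437 → advance -1; mR−mL=-288/6437 → turn -1·90°
n=2: pose=(4,1,S); sL=120/389, sR=120/221; mL=-60/389, mR=-3180/85969; mL+mR=-16440/85969 → advance -1; mR−mL=10080/85969 → turn +1·90°
n=3: pose=(4,2,E); sL=15/34, sR=30/89; mL=-15/68, mR=-825/3026; mL+mR=-2985/6052 → advance -1; mR−mL=-315/6052 → turn -1·90°
n=4: pose=(3,2,S); sL=120/337, sR=120/181; mL=-60/337, mR=-1500/60997; mL+mR=-12360/60997 → advance -1; mR−mL=9360/60997 → turn +1·90°
n=5: pose=(3,3,E); sL=20/39, sR=20/51; mL=-10/39, mR=-70/221; mL+mR=-380/663 → advance -1; mR−mL=-40/663 → turn -1·90°
n=6: pose=(2,3,S); sL=120/289, sR=24/29; mL=-60/289, mR=-12/8381; mL+mR=-1752/8381 → advance -1; mR−mL=1728/8381 → turn +1·90°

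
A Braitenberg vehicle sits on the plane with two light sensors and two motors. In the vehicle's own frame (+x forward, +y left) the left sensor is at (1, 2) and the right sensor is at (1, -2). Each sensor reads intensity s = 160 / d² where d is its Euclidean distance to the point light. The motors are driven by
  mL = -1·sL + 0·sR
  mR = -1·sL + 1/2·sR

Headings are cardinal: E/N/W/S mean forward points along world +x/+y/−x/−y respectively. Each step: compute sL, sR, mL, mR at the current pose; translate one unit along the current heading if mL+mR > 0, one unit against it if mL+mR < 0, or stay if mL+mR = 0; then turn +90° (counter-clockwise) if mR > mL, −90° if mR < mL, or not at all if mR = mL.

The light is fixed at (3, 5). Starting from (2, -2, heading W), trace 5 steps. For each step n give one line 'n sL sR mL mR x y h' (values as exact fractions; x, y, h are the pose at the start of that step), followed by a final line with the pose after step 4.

n=0: pose=(2,-2,W); sL=32/17, sR=160/29; mL=-32/17, mR=432/493; mL+mR=-496/493 → advance -1; mR−mL=80/29 → turn +1·90°
n=1: pose=(3,-2,S); sL=40/17, sR=40/17; mL=-40/17, mR=-20/17; mL+mR=-60/17 → advance -1; mR−mL=20/17 → turn +1·90°
n=2: pose=(3,-1,E); sL=160/17, sR=32/13; mL=-160/17, mR=-1808/221; mL+mR=-3888/221 → advance -1; mR−mL=16/13 → turn +1·90°
n=3: pose=(2,-1,N); sL=80/17, sR=80/13; mL=-80/17, mR=-360/221; mL+mR=-1400/221 → advance -1; mR−mL=40/13 → turn +1·90°
n=4: pose=(2,-2,W); sL=32/17, sR=160/29; mL=-32/17, mR=432/493; mL+mR=-496/493 → advance -1; mR−mL=80/29 → turn +1·90°

0 32/17 160/29 -32/17 432/493 2 -2 W
1 40/17 40/17 -40/17 -20/17 3 -2 S
2 160/17 32/13 -160/17 -1808/221 3 -1 E
3 80/17 80/13 -80/17 -360/221 2 -1 N
4 32/17 160/29 -32/17 432/493 2 -2 W
final 3 -2 S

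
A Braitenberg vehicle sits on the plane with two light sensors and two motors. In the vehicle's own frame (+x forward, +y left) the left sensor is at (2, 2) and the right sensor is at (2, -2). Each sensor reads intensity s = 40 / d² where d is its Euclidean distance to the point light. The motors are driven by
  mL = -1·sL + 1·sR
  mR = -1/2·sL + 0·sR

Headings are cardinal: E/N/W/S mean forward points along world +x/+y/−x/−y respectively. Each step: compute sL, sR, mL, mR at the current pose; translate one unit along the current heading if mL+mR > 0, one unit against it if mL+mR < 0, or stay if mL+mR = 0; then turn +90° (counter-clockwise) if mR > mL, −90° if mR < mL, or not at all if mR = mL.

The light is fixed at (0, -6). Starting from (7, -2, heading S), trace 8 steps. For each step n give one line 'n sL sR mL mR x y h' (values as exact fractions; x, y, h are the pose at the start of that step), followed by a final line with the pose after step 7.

0 8/17 40/29 448/493 -4/17 7 -2 S
1 20/13 4/5 -48/65 -10/13 7 -3 W
2 40/61 8/25 -512/1525 -20/61 8 -3 N
3 10/9 10/13 -40/117 -5/9 8 -4 W
4 8/13 40/137 -576/1781 -4/13 9 -4 N
5 4/5 20/29 -16/145 -2/5 9 -5 W
6 40/73 40/153 -3200/11169 -20/73 10 -5 N
7 10/17 10/17 0 -5/17 10 -6 W
final 11 -6 N

n=0: pose=(7,-2,S); sL=8/17, sR=40/29; mL=448/493, mR=-4/17; mL+mR=332/493 → advance +1; mR−mL=-564/493 → turn -1·90°
n=1: pose=(7,-3,W); sL=20/13, sR=4/5; mL=-48/65, mR=-10/13; mL+mR=-98/65 → advance -1; mR−mL=-2/65 → turn -1·90°
n=2: pose=(8,-3,N); sL=40/61, sR=8/25; mL=-512/1525, mR=-20/61; mL+mR=-1012/1525 → advance -1; mR−mL=12/1525 → turn +1·90°
n=3: pose=(8,-4,W); sL=10/9, sR=10/13; mL=-40/117, mR=-5/9; mL+mR=-35/39 → advance -1; mR−mL=-25/117 → turn -1·90°
n=4: pose=(9,-4,N); sL=8/13, sR=40/137; mL=-576/1781, mR=-4/13; mL+mR=-1124/1781 → advance -1; mR−mL=28/1781 → turn +1·90°
n=5: pose=(9,-5,W); sL=4/5, sR=20/29; mL=-16/145, mR=-2/5; mL+mR=-74/145 → advance -1; mR−mL=-42/145 → turn -1·90°
n=6: pose=(10,-5,N); sL=40/73, sR=40/153; mL=-3200/11169, mR=-20/73; mL+mR=-6260/11169 → advance -1; mR−mL=140/11169 → turn +1·90°
n=7: pose=(10,-6,W); sL=10/17, sR=10/17; mL=0, mR=-5/17; mL+mR=-5/17 → advance -1; mR−mL=-5/17 → turn -1·90°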